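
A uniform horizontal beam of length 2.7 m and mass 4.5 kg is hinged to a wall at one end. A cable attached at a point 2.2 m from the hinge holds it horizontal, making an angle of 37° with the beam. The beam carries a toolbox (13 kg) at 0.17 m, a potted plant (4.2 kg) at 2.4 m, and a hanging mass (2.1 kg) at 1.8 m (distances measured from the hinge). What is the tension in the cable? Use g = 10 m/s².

T ≈ 167 N

Taking torques about the hinge:
Beam weight: 4.5 × 10 = 45 N down at 1.35 m → arm 1.35 m, τ = 45 × 1.35 = 60.75 N·m clockwise.
Toolbox: 13 × 10 = 130 N down at 0.17 m → arm 0.17 m, τ = 130 × 0.17 = 22.1 N·m clockwise.
Potted plant: 4.2 × 10 = 42 N down at 2.4 m → arm 2.4 m, τ = 42 × 2.4 = 100.8 N·m clockwise.
Hanging mass: 2.1 × 10 = 21 N down at 1.8 m → arm 1.8 m, τ = 21 × 1.8 = 37.8 N·m clockwise.
Total clockwise load moment = 221.4 N·m.
The cable tension T acts at 2.2 m; only its component perpendicular to the beam, T sinθ, produces torque. sin 37° = 0.6018.
Balancing moments: T × 2.2 × 0.6018 = 221.4, giving T = 221.4 / 1.324 = 167 N.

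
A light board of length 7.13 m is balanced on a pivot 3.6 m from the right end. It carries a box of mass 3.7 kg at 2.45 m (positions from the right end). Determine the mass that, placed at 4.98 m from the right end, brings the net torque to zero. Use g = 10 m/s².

Choose the pivot (at 3.6 m from the right end) as the axis so the support reaction has zero arm there.
Box: 3.7 × 10 = 37 N down at 2.45 m → arm 1.15 m, τ = 37 × 1.15 = 42.55 N·m clockwise.
Net moment of known loads = 42.55 N·m clockwise.
An unknown mass m at 4.98 m has arm 1.38 m; its moment is m·g·1.38 counterclockwise.
Balancing moments: m × 10 × 1.38 = 42.55, giving m = 42.55 / (10 × 1.38) = 3.08 kg.

m ≈ 3.08 kg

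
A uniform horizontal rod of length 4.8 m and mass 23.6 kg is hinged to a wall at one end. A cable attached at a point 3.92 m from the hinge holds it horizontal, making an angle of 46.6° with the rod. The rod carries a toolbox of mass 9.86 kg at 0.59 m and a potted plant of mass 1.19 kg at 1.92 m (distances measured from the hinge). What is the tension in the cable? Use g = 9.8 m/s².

Choose the hinge as the axis so the unknown hinge reaction has zero arm there.
Beam weight: 23.6 × 9.8 = 231.3 N down at 2.4 m → arm 2.4 m, τ = 231.3 × 2.4 = 555.1 N·m clockwise.
Toolbox: 9.86 × 9.8 = 96.63 N down at 0.59 m → arm 0.59 m, τ = 96.63 × 0.59 = 57.01 N·m clockwise.
Potted plant: 1.19 × 9.8 = 11.66 N down at 1.92 m → arm 1.92 m, τ = 11.66 × 1.92 = 22.39 N·m clockwise.
Total clockwise load moment = 634.5 N·m.
The cable tension T acts at 3.92 m; only its component perpendicular to the rod, T sinθ, produces torque. sin 46.6° = 0.7266.
Στ = 0 ⇒ T × 3.92 × 0.7266 = 634.5 ⇒ T = 634.5 / 2.848 = 223 N.

T ≈ 223 N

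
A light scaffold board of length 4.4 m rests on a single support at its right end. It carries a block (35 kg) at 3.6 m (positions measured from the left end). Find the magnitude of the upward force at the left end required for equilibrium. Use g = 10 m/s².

Take moments about the right end.
Block: 35 × 10 = 350 N down at 3.6 m → arm 0.8 m, τ = 350 × 0.8 = 280 N·m counterclockwise.
Net moment of the loads = 280 N·m counterclockwise.
The upward force F acts at the left end, arm 4.4 m, giving F × 4.4 clockwise.
Setting net torque to zero: F × 4.4 = 280 → F = 280 / 4.4 = 63.6 N.

F ≈ 63.6 N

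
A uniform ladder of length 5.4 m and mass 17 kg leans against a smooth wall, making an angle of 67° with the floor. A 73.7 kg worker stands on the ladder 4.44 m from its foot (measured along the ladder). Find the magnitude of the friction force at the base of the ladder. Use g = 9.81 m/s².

f ≈ 288 N

About the foot of the ladder:
Ladder weight 17×9.81 = 166.8 N acts at 2.7 m along the ladder; its horizontal arm is 2.7·cos67° = 1.055 m → τ = 176 N·m clockwise.
Worker: 73.7×9.81 = 723 N at 4.44 m → arm 1.735 m → τ = 1254 N·m clockwise.
Wall normal N acts horizontally at the top; its moment arm is the height L sinθ = 5.4·sin67° = 4.971 m, counterclockwise.
For rotational equilibrium, N × 4.971 = 1430, so N = 288 N.
ΣFx = 0: friction at the foot balances the wall's push, so f = N_wall = 288 N.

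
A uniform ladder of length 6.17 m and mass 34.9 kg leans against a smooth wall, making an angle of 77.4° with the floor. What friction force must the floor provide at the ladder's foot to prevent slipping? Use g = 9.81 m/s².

Take moments about the foot of the ladder.
Ladder weight 34.9×9.81 = 342.4 N acts at 3.085 m along the ladder; its horizontal arm is 3.085·cos77.4° = 0.673 m → τ = 230.4 N·m clockwise.
Wall normal N acts horizontally at the top; its moment arm is the height L sinθ = 6.17·sin77.4° = 6.021 m, counterclockwise.
Στ = 0 ⇒ N × 6.021 = 230.4 ⇒ N = 38.3 N.
ΣFx = 0: friction at the foot balances the wall's push, so f = N_wall = 38.3 N.

f ≈ 38.3 N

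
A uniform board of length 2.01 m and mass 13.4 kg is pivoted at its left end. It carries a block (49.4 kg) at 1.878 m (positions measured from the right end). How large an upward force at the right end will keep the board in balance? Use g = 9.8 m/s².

About the left end:
Beam weight: 13.4 × 9.8 = 131.3 N down at 1.005 m → arm 1.005 m, τ = 131.3 × 1.005 = 132 N·m clockwise.
Block: 49.4 × 9.8 = 484.1 N down at 1.878 m → arm 0.132 m, τ = 484.1 × 0.132 = 63.9 N·m clockwise.
Net moment of the loads = 195.9 N·m clockwise.
The upward force F acts at the right end, arm 2.01 m, giving F × 2.01 counterclockwise.
For rotational equilibrium, F × 2.01 = 195.9, so F = 195.9 / 2.01 = 97.5 N.

F ≈ 97.5 N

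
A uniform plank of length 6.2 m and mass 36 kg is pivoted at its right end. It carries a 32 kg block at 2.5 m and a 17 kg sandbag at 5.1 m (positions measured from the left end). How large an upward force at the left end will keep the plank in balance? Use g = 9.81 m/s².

Sum moments about the right end (the unknown pivot reaction has zero arm there).
Beam weight: 36 × 9.81 = 353.2 N down at 3.1 m → arm 3.1 m, τ = 353.2 × 3.1 = 1095 N·m counterclockwise.
Block: 32 × 9.81 = 313.9 N down at 2.5 m → arm 3.7 m, τ = 313.9 × 3.7 = 1161 N·m counterclockwise.
Sandbag: 17 × 9.81 = 166.8 N down at 5.1 m → arm 1.1 m, τ = 166.8 × 1.1 = 183.5 N·m counterclockwise.
Net moment of the loads = 2440 N·m counterclockwise.
The upward force F acts at the left end, arm 6.2 m, giving F × 6.2 clockwise.
Setting net torque to zero: F × 6.2 = 2440 → F = 2440 / 6.2 = 394 N.

F ≈ 394 N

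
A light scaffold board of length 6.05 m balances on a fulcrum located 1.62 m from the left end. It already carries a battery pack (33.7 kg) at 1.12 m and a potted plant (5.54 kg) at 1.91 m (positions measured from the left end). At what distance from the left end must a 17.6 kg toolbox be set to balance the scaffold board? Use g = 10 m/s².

Take moments about the fulcrum (at 1.62 m from the left end).
Battery pack: 33.7 × 10 = 337 N down at 1.12 m → arm 0.5 m, τ = 337 × 0.5 = 168.5 N·m counterclockwise.
Potted plant: 5.54 × 10 = 55.4 N down at 1.91 m → arm 0.29 m, τ = 55.4 × 0.29 = 16.07 N·m clockwise.
Net moment of existing loads = 152.4 N·m counterclockwise.
The toolbox weighs 17.6 × 10 = 176 N and must supply an equal clockwise moment, so its lever arm about the fulcrum is 152.4 / 176 = 0.866 m.
That puts it at 1.62 + 0.866 = 2.49 m from the left end.

x ≈ 2.49 m from the left end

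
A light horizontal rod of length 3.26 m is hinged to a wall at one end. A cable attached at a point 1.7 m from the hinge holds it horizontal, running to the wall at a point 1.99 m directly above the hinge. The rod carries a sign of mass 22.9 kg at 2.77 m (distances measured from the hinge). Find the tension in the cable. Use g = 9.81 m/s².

T ≈ 481 N

About the hinge:
Sign: 22.9 × 9.81 = 224.6 N down at 2.77 m → arm 2.77 m, τ = 224.6 × 2.77 = 622.1 N·m clockwise.
Total clockwise load moment = 622.1 N·m.
The cable tension T acts at 1.7 m; only its component perpendicular to the rod, T sinθ, produces torque. sinθ = h/√(h²+d²) = 1.99/√(1.99²+1.7²) = 0.7603.
For rotational equilibrium, T × 1.7 × 0.7603 = 622.1, so T = 622.1 / 1.293 = 481 N.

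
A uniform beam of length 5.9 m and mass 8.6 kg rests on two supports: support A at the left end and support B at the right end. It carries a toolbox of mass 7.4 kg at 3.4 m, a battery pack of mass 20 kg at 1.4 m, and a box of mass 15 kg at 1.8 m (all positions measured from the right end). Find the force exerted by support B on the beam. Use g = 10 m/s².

Choose support A as the axis so its reaction then has zero moment arm.
Beam weight: 8.6 × 10 = 86 N down at 2.95 m → arm 2.95 m, τ = 86 × 2.95 = 253.7 N·m clockwise.
Toolbox: 7.4 × 10 = 74 N down at 3.4 m → arm 2.5 m, τ = 74 × 2.5 = 185 N·m clockwise.
Battery pack: 20 × 10 = 200 N down at 1.4 m → arm 4.5 m, τ = 200 × 4.5 = 900 N·m clockwise.
Box: 15 × 10 = 150 N down at 1.8 m → arm 4.1 m, τ = 150 × 4.1 = 615 N·m clockwise.
Net load moment about support A = 1954 N·m clockwise.
Reaction R at support B is upward at 0 m, arm 5.9 m → moment R × 5.9 counterclockwise.
Στ = 0 ⇒ R × 5.9 = 1954 ⇒ R = 331 N.

R_B ≈ 331 N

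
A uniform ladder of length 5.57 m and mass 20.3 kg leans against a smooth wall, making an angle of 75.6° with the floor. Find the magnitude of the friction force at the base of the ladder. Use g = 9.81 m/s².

f ≈ 25.6 N

Take moments about the foot of the ladder.
Ladder weight 20.3×9.81 = 199.1 N acts at 2.785 m along the ladder; its horizontal arm is 2.785·cos75.6° = 0.6926 m → τ = 137.9 N·m clockwise.
Wall normal N acts horizontally at the top; its moment arm is the height L sinθ = 5.57·sin75.6° = 5.395 m, counterclockwise.
Setting net torque to zero: N × 5.395 = 137.9 → N = 25.6 N.
ΣFx = 0: friction at the foot balances the wall's push, so f = N_wall = 25.6 N.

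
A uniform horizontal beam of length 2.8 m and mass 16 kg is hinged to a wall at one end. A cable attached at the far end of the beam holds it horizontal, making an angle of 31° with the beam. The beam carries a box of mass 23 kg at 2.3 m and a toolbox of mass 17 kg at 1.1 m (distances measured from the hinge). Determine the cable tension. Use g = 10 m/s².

T ≈ 652 N

Choose the hinge as the axis so the unknown hinge reaction has zero arm there.
Beam weight: 16 × 10 = 160 N down at 1.4 m → arm 1.4 m, τ = 160 × 1.4 = 224 N·m clockwise.
Box: 23 × 10 = 230 N down at 2.3 m → arm 2.3 m, τ = 230 × 2.3 = 529 N·m clockwise.
Toolbox: 17 × 10 = 170 N down at 1.1 m → arm 1.1 m, τ = 170 × 1.1 = 187 N·m clockwise.
Total clockwise load moment = 940 N·m.
The cable tension T acts at 2.8 m; only its component perpendicular to the beam, T sinθ, produces torque. sin 31° = 0.515.
For rotational equilibrium, T × 2.8 × 0.515 = 940, so T = 940 / 1.442 = 652 N.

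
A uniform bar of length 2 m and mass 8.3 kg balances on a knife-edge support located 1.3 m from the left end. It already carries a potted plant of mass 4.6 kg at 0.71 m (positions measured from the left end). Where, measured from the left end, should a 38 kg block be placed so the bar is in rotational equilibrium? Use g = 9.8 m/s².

Sum moments about the knife-edge support (at 1.3 m from the left end) (the support reaction has zero arm there).
Beam weight: 8.3 × 9.8 = 81.34 N down at 1 m → arm 0.3 m, τ = 81.34 × 0.3 = 24.4 N·m counterclockwise.
Potted plant: 4.6 × 9.8 = 45.08 N down at 0.71 m → arm 0.59 m, τ = 45.08 × 0.59 = 26.6 N·m counterclockwise.
Net moment of existing loads = 51 N·m counterclockwise.
The block weighs 38 × 9.8 = 372.4 N and must supply an equal clockwise moment, so its lever arm about the knife-edge support is 51 / 372.4 = 0.137 m.
That puts it at 1.3 + 0.137 = 1.44 m from the left end.

x ≈ 1.44 m from the left end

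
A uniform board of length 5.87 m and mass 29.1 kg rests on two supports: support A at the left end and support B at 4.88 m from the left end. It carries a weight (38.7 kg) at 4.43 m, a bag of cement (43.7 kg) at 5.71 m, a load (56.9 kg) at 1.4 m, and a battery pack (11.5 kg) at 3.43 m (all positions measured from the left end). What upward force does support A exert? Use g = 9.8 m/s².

About support B:
Beam weight: 29.1 × 9.8 = 285.2 N down at 2.935 m → arm 1.945 m, τ = 285.2 × 1.945 = 554.7 N·m counterclockwise.
Weight: 38.7 × 9.8 = 379.3 N down at 4.43 m → arm 0.45 m, τ = 379.3 × 0.45 = 170.7 N·m counterclockwise.
Bag of cement: 43.7 × 9.8 = 428.3 N down at 5.71 m → arm 0.83 m, τ = 428.3 × 0.83 = 355.5 N·m clockwise.
Load: 56.9 × 9.8 = 557.6 N down at 1.4 m → arm 3.48 m, τ = 557.6 × 3.48 = 1940 N·m counterclockwise.
Battery pack: 11.5 × 9.8 = 112.7 N down at 3.43 m → arm 1.45 m, τ = 112.7 × 1.45 = 163.4 N·m counterclockwise.
Net load moment about support B = 2473 N·m counterclockwise.
Reaction R at support A is upward at 0 m, arm 4.88 m → moment R × 4.88 clockwise.
Setting net torque to zero: R × 4.88 = 2473 → R = 507 N.

R_A ≈ 507 N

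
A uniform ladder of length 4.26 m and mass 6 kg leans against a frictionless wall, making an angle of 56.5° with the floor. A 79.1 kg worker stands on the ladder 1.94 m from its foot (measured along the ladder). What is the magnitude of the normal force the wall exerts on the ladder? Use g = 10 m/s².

Take moments about the foot of the ladder.
Ladder weight 6×10 = 60 N acts at 2.13 m along the ladder; its horizontal arm is 2.13·cos56.5° = 1.176 m → τ = 70.56 N·m clockwise.
Worker: 79.1×10 = 791 N at 1.94 m → arm 1.071 m → τ = 847.2 N·m clockwise.
Wall normal N acts horizontally at the top; its moment arm is the height L sinθ = 4.26·sin56.5° = 3.552 m, counterclockwise.
Setting net torque to zero: N × 3.552 = 917.8 → N = 258 N.

N_wall ≈ 258 N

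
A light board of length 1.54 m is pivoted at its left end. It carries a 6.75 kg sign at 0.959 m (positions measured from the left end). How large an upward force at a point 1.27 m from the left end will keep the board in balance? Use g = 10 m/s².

About the left end:
Sign: 6.75 × 10 = 67.5 N down at 0.959 m → arm 0.959 m, τ = 67.5 × 0.959 = 64.73 N·m clockwise.
Net moment of the loads = 64.73 N·m clockwise.
The upward force F acts at a point 1.27 m from the left end, arm 1.27 m, giving F × 1.27 counterclockwise.
Στ = 0 ⇒ F × 1.27 = 64.73 ⇒ F = 64.73 / 1.27 = 51 N.

F ≈ 51 N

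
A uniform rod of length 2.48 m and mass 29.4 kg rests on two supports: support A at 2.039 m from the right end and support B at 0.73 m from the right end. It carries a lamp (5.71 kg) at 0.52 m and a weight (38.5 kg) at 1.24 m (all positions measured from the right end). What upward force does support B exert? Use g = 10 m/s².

Choose support A as the axis so its reaction then has zero moment arm.
Beam weight: 29.4 × 10 = 294 N down at 1.24 m → arm 0.799 m, τ = 294 × 0.799 = 234.9 N·m clockwise.
Lamp: 5.71 × 10 = 57.1 N down at 0.52 m → arm 1.519 m, τ = 57.1 × 1.519 = 86.73 N·m clockwise.
Weight: 38.5 × 10 = 385 N down at 1.24 m → arm 0.799 m, τ = 385 × 0.799 = 307.6 N·m clockwise.
Net load moment about support A = 629.2 N·m clockwise.
Reaction R at support B is upward at 0.73 m, arm 1.309 m → moment R × 1.309 counterclockwise.
Setting net torque to zero: R × 1.309 = 629.2 → R = 481 N.

R_B ≈ 481 N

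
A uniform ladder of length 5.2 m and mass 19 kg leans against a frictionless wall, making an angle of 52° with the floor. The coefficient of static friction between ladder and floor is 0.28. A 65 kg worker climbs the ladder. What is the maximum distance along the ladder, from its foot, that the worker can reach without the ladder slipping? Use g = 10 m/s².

About the foot of the ladder:
Ladder weight 19×10 = 190 N acts at 2.6 m along the ladder; its horizontal arm is 2.6·cos52° = 1.601 m → τ = 304.2 N·m clockwise.
Worker weight 65×10 = 650 N at distance d → arm d·cos52° → τ = 650·d·0.6157 clockwise.
Wall normal N at the top has arm L sinθ = 4.098 m counterclockwise, so Στ = 0 gives N·4.098 = 304.2 + 400.2·d.
ΣFy = 0 ⇒ N_floor = 840 N, so the maximum friction is μ_s·N_floor = 0.28×840 = 235.2 N. ΣFx = 0 ⇒ N_wall = f, so at the slipping point N = 235.2 N.
Substituting: 235.2×4.098 = 304.2 + 400.2·d ⇒ d = (963.8 − 304.2) / 400.2 = 1.65 m.

d ≈ 1.65 m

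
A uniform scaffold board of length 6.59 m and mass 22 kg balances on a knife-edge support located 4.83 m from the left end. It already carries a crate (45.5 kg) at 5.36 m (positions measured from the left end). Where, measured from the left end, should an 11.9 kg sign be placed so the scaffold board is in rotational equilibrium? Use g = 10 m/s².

x ≈ 5.64 m from the left end

Choose the knife-edge support (at 4.83 m from the left end) as the axis so the support reaction has zero arm there.
Beam weight: 22 × 10 = 220 N down at 3.295 m → arm 1.535 m, τ = 220 × 1.535 = 337.7 N·m counterclockwise.
Crate: 45.5 × 10 = 455 N down at 5.36 m → arm 0.53 m, τ = 455 × 0.53 = 241.2 N·m clockwise.
Net moment of existing loads = 96.5 N·m counterclockwise.
The sign weighs 11.9 × 10 = 119 N and must supply an equal clockwise moment, so its lever arm about the knife-edge support is 96.5 / 119 = 0.811 m.
That puts it at 4.83 + 0.811 = 5.64 m from the left end.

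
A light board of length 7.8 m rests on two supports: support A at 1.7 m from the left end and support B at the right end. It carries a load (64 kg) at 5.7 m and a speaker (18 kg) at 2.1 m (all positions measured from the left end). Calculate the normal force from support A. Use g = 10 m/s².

About support B:
Load: 64 × 10 = 640 N down at 5.7 m → arm 2.1 m, τ = 640 × 2.1 = 1344 N·m counterclockwise.
Speaker: 18 × 10 = 180 N down at 2.1 m → arm 5.7 m, τ = 180 × 5.7 = 1026 N·m counterclockwise.
Net load moment about support B = 2370 N·m counterclockwise.
Reaction R at support A is upward at 1.7 m, arm 6.1 m → moment R × 6.1 clockwise.
For rotational equilibrium, R × 6.1 = 2370, so R = 389 N.

R_A ≈ 389 N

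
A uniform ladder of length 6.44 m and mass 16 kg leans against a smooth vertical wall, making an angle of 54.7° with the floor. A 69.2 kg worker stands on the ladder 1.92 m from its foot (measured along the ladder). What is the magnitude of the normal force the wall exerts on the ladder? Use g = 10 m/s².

N_wall ≈ 203 N

Take moments about the foot of the ladder.
Ladder weight 16×10 = 160 N acts at 3.22 m along the ladder; its horizontal arm is 3.22·cos54.7° = 1.861 m → τ = 297.8 N·m clockwise.
Worker: 69.2×10 = 692 N at 1.92 m → arm 1.109 m → τ = 767.4 N·m clockwise.
Wall normal N acts horizontally at the top; its moment arm is the height L sinθ = 6.44·sin54.7° = 5.256 m, counterclockwise.
Balancing moments: N × 5.256 = 1065, giving N = 203 N.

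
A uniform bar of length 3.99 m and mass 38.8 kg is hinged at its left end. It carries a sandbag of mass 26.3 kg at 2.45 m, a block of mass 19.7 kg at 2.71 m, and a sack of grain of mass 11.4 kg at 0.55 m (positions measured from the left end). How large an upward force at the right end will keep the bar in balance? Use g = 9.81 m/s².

About the left end:
Beam weight: 38.8 × 9.81 = 380.6 N down at 1.995 m → arm 1.995 m, τ = 380.6 × 1.995 = 759.3 N·m clockwise.
Sandbag: 26.3 × 9.81 = 258 N down at 2.45 m → arm 2.45 m, τ = 258 × 2.45 = 632.1 N·m clockwise.
Block: 19.7 × 9.81 = 193.3 N down at 2.71 m → arm 2.71 m, τ = 193.3 × 2.71 = 523.8 N·m clockwise.
Sack of grain: 11.4 × 9.81 = 111.8 N down at 0.55 m → arm 0.55 m, τ = 111.8 × 0.55 = 61.49 N·m clockwise.
Net moment of the loads = 1977 N·m clockwise.
The upward force F acts at the right end, arm 3.99 m, giving F × 3.99 counterclockwise.
For rotational equilibrium, F × 3.99 = 1977, so F = 1977 / 3.99 = 495 N.

F ≈ 495 N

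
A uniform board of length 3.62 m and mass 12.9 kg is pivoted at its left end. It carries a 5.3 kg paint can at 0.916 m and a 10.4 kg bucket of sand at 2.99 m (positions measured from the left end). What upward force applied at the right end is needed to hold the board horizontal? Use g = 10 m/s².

F ≈ 164 N

Take moments about the left end.
Beam weight: 12.9 × 10 = 129 N down at 1.81 m → arm 1.81 m, τ = 129 × 1.81 = 233.5 N·m clockwise.
Paint can: 5.3 × 10 = 53 N down at 0.916 m → arm 0.916 m, τ = 53 × 0.916 = 48.55 N·m clockwise.
Bucket of sand: 10.4 × 10 = 104 N down at 2.99 m → arm 2.99 m, τ = 104 × 2.99 = 311 N·m clockwise.
Net moment of the loads = 593 N·m clockwise.
The upward force F acts at the right end, arm 3.62 m, giving F × 3.62 counterclockwise.
For rotational equilibrium, F × 3.62 = 593, so F = 593 / 3.62 = 164 N.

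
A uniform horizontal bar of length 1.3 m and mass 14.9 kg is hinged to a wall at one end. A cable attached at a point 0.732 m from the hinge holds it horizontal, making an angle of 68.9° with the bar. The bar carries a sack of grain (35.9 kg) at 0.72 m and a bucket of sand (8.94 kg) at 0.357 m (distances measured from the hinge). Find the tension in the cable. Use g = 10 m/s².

Sum moments about the hinge (the unknown hinge reaction has zero arm there).
Beam weight: 14.9 × 10 = 149 N down at 0.65 m → arm 0.65 m, τ = 149 × 0.65 = 96.85 N·m clockwise.
Sack of grain: 35.9 × 10 = 359 N down at 0.72 m → arm 0.72 m, τ = 359 × 0.72 = 258.5 N·m clockwise.
Bucket of sand: 8.94 × 10 = 89.4 N down at 0.357 m → arm 0.357 m, τ = 89.4 × 0.357 = 31.92 N·m clockwise.
Total clockwise load moment = 387.3 N·m.
The cable tension T acts at 0.732 m; only its component perpendicular to the bar, T sinθ, produces torque. sin 68.9° = 0.933.
Balancing moments: T × 0.732 × 0.933 = 387.3, giving T = 387.3 / 0.683 = 567 N.

T ≈ 567 N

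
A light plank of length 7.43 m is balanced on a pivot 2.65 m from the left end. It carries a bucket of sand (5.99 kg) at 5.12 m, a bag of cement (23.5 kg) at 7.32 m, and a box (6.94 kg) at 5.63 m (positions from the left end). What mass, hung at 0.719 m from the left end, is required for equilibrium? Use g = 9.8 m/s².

Taking torques about the pivot (at 2.65 m from the left end):
Bucket of sand: 5.99 × 9.8 = 58.7 N down at 5.12 m → arm 2.47 m, τ = 58.7 × 2.47 = 145 N·m clockwise.
Bag of cement: 23.5 × 9.8 = 230.3 N down at 7.32 m → arm 4.67 m, τ = 230.3 × 4.67 = 1076 N·m clockwise.
Box: 6.94 × 9.8 = 68.01 N down at 5.63 m → arm 2.98 m, τ = 68.01 × 2.98 = 202.7 N·m clockwise.
Net moment of known loads = 1424 N·m clockwise.
An unknown mass m at 0.719 m has arm 1.931 m; its moment is m·g·1.931 counterclockwise.
Setting net torque to zero: m × 9.8 × 1.931 = 1424 → m = 1424 / (9.8 × 1.931) = 75.2 kg.

m ≈ 75.2 kg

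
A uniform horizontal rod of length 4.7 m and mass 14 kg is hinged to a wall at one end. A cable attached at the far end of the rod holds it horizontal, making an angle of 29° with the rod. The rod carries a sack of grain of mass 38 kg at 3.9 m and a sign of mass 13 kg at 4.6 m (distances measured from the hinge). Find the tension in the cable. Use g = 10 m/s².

About the hinge:
Beam weight: 14 × 10 = 140 N down at 2.35 m → arm 2.35 m, τ = 140 × 2.35 = 329 N·m clockwise.
Sack of grain: 38 × 10 = 380 N down at 3.9 m → arm 3.9 m, τ = 380 × 3.9 = 1482 N·m clockwise.
Sign: 13 × 10 = 130 N down at 4.6 m → arm 4.6 m, τ = 130 × 4.6 = 598 N·m clockwise.
Total clockwise load moment = 2409 N·m.
The cable tension T acts at 4.7 m; only its component perpendicular to the rod, T sinθ, produces torque. sin 29° = 0.4848.
Setting net torque to zero: T × 4.7 × 0.4848 = 2409 → T = 2409 / 2.279 = 1060 N.

T ≈ 1060 N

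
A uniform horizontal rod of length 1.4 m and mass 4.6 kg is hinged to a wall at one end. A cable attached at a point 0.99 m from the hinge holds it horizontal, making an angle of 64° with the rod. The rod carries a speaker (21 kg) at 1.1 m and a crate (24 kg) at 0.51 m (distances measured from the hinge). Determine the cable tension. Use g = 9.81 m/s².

Take moments about the hinge.
Beam weight: 4.6 × 9.81 = 45.13 N down at 0.7 m → arm 0.7 m, τ = 45.13 × 0.7 = 31.59 N·m clockwise.
Speaker: 21 × 9.81 = 206 N down at 1.1 m → arm 1.1 m, τ = 206 × 1.1 = 226.6 N·m clockwise.
Crate: 24 × 9.81 = 235.4 N down at 0.51 m → arm 0.51 m, τ = 235.4 × 0.51 = 120.1 N·m clockwise.
Total clockwise load moment = 378.3 N·m.
The cable tension T acts at 0.99 m; only its component perpendicular to the rod, T sinθ, produces torque. sin 64° = 0.8988.
Balancing moments: T × 0.99 × 0.8988 = 378.3, giving T = 378.3 / 0.8898 = 425 N.

T ≈ 425 N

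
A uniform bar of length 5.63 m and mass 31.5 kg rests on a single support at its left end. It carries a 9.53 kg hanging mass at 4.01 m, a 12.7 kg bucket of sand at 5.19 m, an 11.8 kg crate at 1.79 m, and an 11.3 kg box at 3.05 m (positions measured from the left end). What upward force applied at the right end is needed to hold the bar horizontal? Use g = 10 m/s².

F ≈ 441 N

Taking torques about the left end:
Beam weight: 31.5 × 10 = 315 N down at 2.815 m → arm 2.815 m, τ = 315 × 2.815 = 886.7 N·m clockwise.
Hanging mass: 9.53 × 10 = 95.3 N down at 4.01 m → arm 4.01 m, τ = 95.3 × 4.01 = 382.2 N·m clockwise.
Bucket of sand: 12.7 × 10 = 127 N down at 5.19 m → arm 5.19 m, τ = 127 × 5.19 = 659.1 N·m clockwise.
Crate: 11.8 × 10 = 118 N down at 1.79 m → arm 1.79 m, τ = 118 × 1.79 = 211.2 N·m clockwise.
Box: 11.3 × 10 = 113 N down at 3.05 m → arm 3.05 m, τ = 113 × 3.05 = 344.6 N·m clockwise.
Net moment of the loads = 2484 N·m clockwise.
The upward force F acts at the right end, arm 5.63 m, giving F × 5.63 counterclockwise.
Στ = 0 ⇒ F × 5.63 = 2484 ⇒ F = 2484 / 5.63 = 441 N.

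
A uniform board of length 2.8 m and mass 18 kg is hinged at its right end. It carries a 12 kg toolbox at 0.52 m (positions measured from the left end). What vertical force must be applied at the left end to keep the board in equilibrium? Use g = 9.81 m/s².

F ≈ 184 N

Take moments about the right end.
Beam weight: 18 × 9.81 = 176.6 N down at 1.4 m → arm 1.4 m, τ = 176.6 × 1.4 = 247.2 N·m counterclockwise.
Toolbox: 12 × 9.81 = 117.7 N down at 0.52 m → arm 2.28 m, τ = 117.7 × 2.28 = 268.4 N·m counterclockwise.
Net moment of the loads = 515.6 N·m counterclockwise.
The upward force F acts at the left end, arm 2.8 m, giving F × 2.8 clockwise.
Balancing moments: F × 2.8 = 515.6, giving F = 515.6 / 2.8 = 184 N.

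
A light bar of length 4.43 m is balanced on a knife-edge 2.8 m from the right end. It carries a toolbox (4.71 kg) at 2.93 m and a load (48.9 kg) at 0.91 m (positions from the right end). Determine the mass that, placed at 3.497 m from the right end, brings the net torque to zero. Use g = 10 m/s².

m ≈ 132 kg

Taking torques about the knife-edge (at 2.8 m from the right end):
Toolbox: 4.71 × 10 = 47.1 N down at 2.93 m → arm 0.13 m, τ = 47.1 × 0.13 = 6.123 N·m counterclockwise.
Load: 48.9 × 10 = 489 N down at 0.91 m → arm 1.89 m, τ = 489 × 1.89 = 924.2 N·m clockwise.
Net moment of known loads = 918.1 N·m clockwise.
An unknown mass m at 3.497 m has arm 0.697 m; its moment is m·g·0.697 counterclockwise.
For rotational equilibrium, m × 10 × 0.697 = 918.1, so m = 918.1 / (10 × 0.697) = 132 kg.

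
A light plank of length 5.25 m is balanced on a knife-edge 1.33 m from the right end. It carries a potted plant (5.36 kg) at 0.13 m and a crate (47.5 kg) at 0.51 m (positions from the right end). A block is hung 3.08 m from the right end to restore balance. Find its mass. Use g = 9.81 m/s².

m ≈ 25.9 kg

Taking torques about the knife-edge (at 1.33 m from the right end):
Potted plant: 5.36 × 9.81 = 52.58 N down at 0.13 m → arm 1.2 m, τ = 52.58 × 1.2 = 63.1 N·m clockwise.
Crate: 47.5 × 9.81 = 466 N down at 0.51 m → arm 0.82 m, τ = 466 × 0.82 = 382.1 N·m clockwise.
Net moment of known loads = 445.2 N·m clockwise.
An unknown mass m at 3.08 m has arm 1.75 m; its moment is m·g·1.75 counterclockwise.
For rotational equilibrium, m × 9.81 × 1.75 = 445.2, so m = 445.2 / (9.81 × 1.75) = 25.9 kg.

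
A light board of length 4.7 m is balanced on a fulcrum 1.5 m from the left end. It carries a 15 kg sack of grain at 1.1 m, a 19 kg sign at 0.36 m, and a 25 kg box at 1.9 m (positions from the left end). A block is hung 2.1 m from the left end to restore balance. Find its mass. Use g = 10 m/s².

Take moments about the fulcrum (at 1.5 m from the left end).
Sack of grain: 15 × 10 = 150 N down at 1.1 m → arm 0.4 m, τ = 150 × 0.4 = 60 N·m counterclockwise.
Sign: 19 × 10 = 190 N down at 0.36 m → arm 1.14 m, τ = 190 × 1.14 = 216.6 N·m counterclockwise.
Box: 25 × 10 = 250 N down at 1.9 m → arm 0.4 m, τ = 250 × 0.4 = 100 N·m clockwise.
Net moment of known loads = 176.6 N·m counterclockwise.
An unknown mass m at 2.1 m has arm 0.6 m; its moment is m·g·0.6 clockwise.
Στ = 0 ⇒ m × 10 × 0.6 = 176.6 ⇒ m = 176.6 / (10 × 0.6) = 29.4 kg.

m ≈ 29.4 kg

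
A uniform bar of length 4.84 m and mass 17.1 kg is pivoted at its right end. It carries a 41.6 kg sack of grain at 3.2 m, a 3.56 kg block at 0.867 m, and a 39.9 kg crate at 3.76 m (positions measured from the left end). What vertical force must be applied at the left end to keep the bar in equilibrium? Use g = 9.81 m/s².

Take moments about the right end.
Beam weight: 17.1 × 9.81 = 167.8 N down at 2.42 m → arm 2.42 m, τ = 167.8 × 2.42 = 406.1 N·m counterclockwise.
Sack of grain: 41.6 × 9.81 = 408.1 N down at 3.2 m → arm 1.64 m, τ = 408.1 × 1.64 = 669.3 N·m counterclockwise.
Block: 3.56 × 9.81 = 34.92 N down at 0.867 m → arm 3.973 m, τ = 34.92 × 3.973 = 138.7 N·m counterclockwise.
Crate: 39.9 × 9.81 = 391.4 N down at 3.76 m → arm 1.08 m, τ = 391.4 × 1.08 = 422.7 N·m counterclockwise.
Net moment of the loads = 1637 N·m counterclockwise.
The upward force F acts at the left end, arm 4.84 m, giving F × 4.84 clockwise.
For rotational equilibrium, F × 4.84 = 1637, so F = 1637 / 4.84 = 338 N.

F ≈ 338 N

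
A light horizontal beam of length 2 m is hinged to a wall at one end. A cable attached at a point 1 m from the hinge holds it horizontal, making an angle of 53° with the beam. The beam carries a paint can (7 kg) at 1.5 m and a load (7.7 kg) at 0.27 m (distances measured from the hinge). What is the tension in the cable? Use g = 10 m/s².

Sum moments about the hinge (the unknown hinge reaction has zero arm there).
Paint can: 7 × 10 = 70 N down at 1.5 m → arm 1.5 m, τ = 70 × 1.5 = 105 N·m clockwise.
Load: 7.7 × 10 = 77 N down at 0.27 m → arm 0.27 m, τ = 77 × 0.27 = 20.79 N·m clockwise.
Total clockwise load moment = 125.8 N·m.
The cable tension T acts at 1 m; only its component perpendicular to the beam, T sinθ, produces torque. sin 53° = 0.7986.
Στ = 0 ⇒ T × 1 × 0.7986 = 125.8 ⇒ T = 125.8 / 0.7986 = 158 N.

T ≈ 158 N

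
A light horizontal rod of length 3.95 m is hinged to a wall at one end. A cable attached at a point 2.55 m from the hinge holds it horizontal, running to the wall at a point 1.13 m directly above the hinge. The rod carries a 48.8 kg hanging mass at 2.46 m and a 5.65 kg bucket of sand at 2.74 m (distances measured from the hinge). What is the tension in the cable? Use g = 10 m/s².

T ≈ 1310 N

Take moments about the hinge.
Hanging mass: 48.8 × 10 = 488 N down at 2.46 m → arm 2.46 m, τ = 488 × 2.46 = 1200 N·m clockwise.
Bucket of sand: 5.65 × 10 = 56.5 N down at 2.74 m → arm 2.74 m, τ = 56.5 × 2.74 = 154.8 N·m clockwise.
Total clockwise load moment = 1355 N·m.
The cable tension T acts at 2.55 m; only its component perpendicular to the rod, T sinθ, produces torque. sinθ = h/√(h²+d²) = 1.13/√(1.13²+2.55²) = 0.4051.
Balancing moments: T × 2.55 × 0.4051 = 1355, giving T = 1355 / 1.033 = 1310 N.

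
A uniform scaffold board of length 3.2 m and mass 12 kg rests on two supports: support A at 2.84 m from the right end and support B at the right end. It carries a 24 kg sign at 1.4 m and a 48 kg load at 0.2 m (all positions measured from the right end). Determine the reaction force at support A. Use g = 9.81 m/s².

Taking torques about support B:
Beam weight: 12 × 9.81 = 117.7 N down at 1.6 m → arm 1.6 m, τ = 117.7 × 1.6 = 188.3 N·m counterclockwise.
Sign: 24 × 9.81 = 235.4 N down at 1.4 m → arm 1.4 m, τ = 235.4 × 1.4 = 329.6 N·m counterclockwise.
Load: 48 × 9.81 = 470.9 N down at 0.2 m → arm 0.2 m, τ = 470.9 × 0.2 = 94.18 N·m counterclockwise.
Net load moment about support B = 612.1 N·m counterclockwise.
Reaction R at support A is upward at 2.84 m, arm 2.84 m → moment R × 2.84 clockwise.
Στ = 0 ⇒ R × 2.84 = 612.1 ⇒ R = 216 N.

R_A ≈ 216 N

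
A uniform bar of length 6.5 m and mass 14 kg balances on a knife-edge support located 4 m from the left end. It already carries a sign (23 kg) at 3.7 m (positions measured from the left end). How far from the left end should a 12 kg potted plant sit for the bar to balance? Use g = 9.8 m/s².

About the knife-edge support (at 4 m from the left end):
Beam weight: 14 × 9.8 = 137.2 N down at 3.25 m → arm 0.75 m, τ = 137.2 × 0.75 = 102.9 N·m counterclockwise.
Sign: 23 × 9.8 = 225.4 N down at 3.7 m → arm 0.3 m, τ = 225.4 × 0.3 = 67.62 N·m counterclockwise.
Net moment of existing loads = 170.5 N·m counterclockwise.
The potted plant weighs 12 × 9.8 = 117.6 N and must supply an equal clockwise moment, so its lever arm about the knife-edge support is 170.5 / 117.6 = 1.45 m.
That puts it at 4 + 1.45 = 5.45 m from the left end.

x ≈ 5.45 m from the left end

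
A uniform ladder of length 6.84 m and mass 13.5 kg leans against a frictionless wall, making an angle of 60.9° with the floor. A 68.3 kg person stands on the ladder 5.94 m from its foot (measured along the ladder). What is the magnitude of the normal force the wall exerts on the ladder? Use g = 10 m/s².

N_wall ≈ 368 N

Take moments about the foot of the ladder.
Ladder weight 13.5×10 = 135 N acts at 3.42 m along the ladder; its horizontal arm is 3.42·cos60.9° = 1.663 m → τ = 224.5 N·m clockwise.
Person: 68.3×10 = 683 N at 5.94 m → arm 2.889 m → τ = 1973 N·m clockwise.
Wall normal N acts horizontally at the top; its moment arm is the height L sinθ = 6.84·sin60.9° = 5.977 m, counterclockwise.
Balancing moments: N × 5.977 = 2198, giving N = 368 N.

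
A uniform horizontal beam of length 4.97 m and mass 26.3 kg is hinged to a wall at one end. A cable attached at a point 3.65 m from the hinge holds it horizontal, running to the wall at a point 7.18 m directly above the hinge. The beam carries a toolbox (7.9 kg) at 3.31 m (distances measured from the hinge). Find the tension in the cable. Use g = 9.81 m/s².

T ≈ 276 N

About the hinge:
Beam weight: 26.3 × 9.81 = 258 N down at 2.485 m → arm 2.485 m, τ = 258 × 2.485 = 641.1 N·m clockwise.
Toolbox: 7.9 × 9.81 = 77.5 N down at 3.31 m → arm 3.31 m, τ = 77.5 × 3.31 = 256.5 N·m clockwise.
Total clockwise load moment = 897.6 N·m.
The cable tension T acts at 3.65 m; only its component perpendicular to the beam, T sinθ, produces torque. sinθ = h/√(h²+d²) = 7.18/√(7.18²+3.65²) = 0.8914.
Setting net torque to zero: T × 3.65 × 0.8914 = 897.6 → T = 897.6 / 3.254 = 276 N.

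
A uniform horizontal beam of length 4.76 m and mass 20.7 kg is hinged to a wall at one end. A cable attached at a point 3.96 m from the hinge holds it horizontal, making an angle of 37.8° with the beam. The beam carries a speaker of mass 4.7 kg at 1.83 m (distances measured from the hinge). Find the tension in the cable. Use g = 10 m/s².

T ≈ 238 N

Choose the hinge as the axis so the unknown hinge reaction has zero arm there.
Beam weight: 20.7 × 10 = 207 N down at 2.38 m → arm 2.38 m, τ = 207 × 2.38 = 492.7 N·m clockwise.
Speaker: 4.7 × 10 = 47 N down at 1.83 m → arm 1.83 m, τ = 47 × 1.83 = 86.01 N·m clockwise.
Total clockwise load moment = 578.7 N·m.
The cable tension T acts at 3.96 m; only its component perpendicular to the beam, T sinθ, produces torque. sin 37.8° = 0.6129.
Balancing moments: T × 3.96 × 0.6129 = 578.7, giving T = 578.7 / 2.427 = 238 N.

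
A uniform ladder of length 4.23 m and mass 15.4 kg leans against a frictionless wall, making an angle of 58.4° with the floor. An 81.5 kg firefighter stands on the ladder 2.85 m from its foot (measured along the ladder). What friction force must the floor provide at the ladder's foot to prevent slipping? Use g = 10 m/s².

Sum moments about the foot of the ladder (the floor normal and friction both act there and drop out).
Ladder weight 15.4×10 = 154 N acts at 2.115 m along the ladder; its horizontal arm is 2.115·cos58.4° = 1.108 m → τ = 170.6 N·m clockwise.
Firefighter: 81.5×10 = 815 N at 2.85 m → arm 1.493 m → τ = 1217 N·m clockwise.
Wall normal N acts horizontally at the top; its moment arm is the height L sinθ = 4.23·sin58.4° = 3.603 m, counterclockwise.
Στ = 0 ⇒ N × 3.603 = 1388 ⇒ N = 385 N.
ΣFx = 0: friction at the foot balances the wall's push, so f = N_wall = 385 N.

f ≈ 385 N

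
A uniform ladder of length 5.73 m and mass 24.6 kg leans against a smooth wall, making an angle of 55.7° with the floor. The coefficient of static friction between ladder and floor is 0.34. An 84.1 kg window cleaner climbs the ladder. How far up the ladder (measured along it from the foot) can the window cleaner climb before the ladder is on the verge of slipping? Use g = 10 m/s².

d ≈ 2.85 m

Choose the foot of the ladder as the axis so the floor normal and friction both act there and drop out.
Ladder weight 24.6×10 = 246 N acts at 2.865 m along the ladder; its horizontal arm is 2.865·cos55.7° = 1.615 m → τ = 397.3 N·m clockwise.
Window cleaner weight 84.1×10 = 841 N at distance d → arm d·cos55.7° → τ = 841·d·0.5635 clockwise.
Wall normal N at the top has arm L sinθ = 4.734 m counterclockwise, so Στ = 0 gives N·4.734 = 397.3 + 473.9·d.
ΣFy = 0 ⇒ N_floor = 1087 N, so the maximum friction is μ_s·N_floor = 0.34×1087 = 369.6 N. ΣFx = 0 ⇒ N_wall = f, so at the slipping point N = 369.6 N.
Substituting: 369.6×4.734 = 397.3 + 473.9·d ⇒ d = (1750 − 397.3) / 473.9 = 2.85 m.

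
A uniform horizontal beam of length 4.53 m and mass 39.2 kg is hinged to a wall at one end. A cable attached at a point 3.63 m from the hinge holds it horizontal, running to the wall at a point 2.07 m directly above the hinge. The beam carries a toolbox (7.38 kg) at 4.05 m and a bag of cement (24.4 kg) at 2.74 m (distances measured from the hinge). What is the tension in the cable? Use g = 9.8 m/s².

T ≈ 1010 N

Choose the hinge as the axis so the unknown hinge reaction has zero arm there.
Beam weight: 39.2 × 9.8 = 384.2 N down at 2.265 m → arm 2.265 m, τ = 384.2 × 2.265 = 870.2 N·m clockwise.
Toolbox: 7.38 × 9.8 = 72.32 N down at 4.05 m → arm 4.05 m, τ = 72.32 × 4.05 = 292.9 N·m clockwise.
Bag of cement: 24.4 × 9.8 = 239.1 N down at 2.74 m → arm 2.74 m, τ = 239.1 × 2.74 = 655.1 N·m clockwise.
Total clockwise load moment = 1818 N·m.
The cable tension T acts at 3.63 m; only its component perpendicular to the beam, T sinθ, produces torque. sinθ = h/√(h²+d²) = 2.07/√(2.07²+3.63²) = 0.4954.
Στ = 0 ⇒ T × 3.63 × 0.4954 = 1818 ⇒ T = 1818 / 1.798 = 1010 N.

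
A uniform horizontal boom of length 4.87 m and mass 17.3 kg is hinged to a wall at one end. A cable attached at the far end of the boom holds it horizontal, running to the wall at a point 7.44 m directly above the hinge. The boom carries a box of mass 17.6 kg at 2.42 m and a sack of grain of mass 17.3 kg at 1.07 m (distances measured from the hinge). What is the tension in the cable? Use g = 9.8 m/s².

T ≈ 248 N

Take moments about the hinge.
Beam weight: 17.3 × 9.8 = 169.5 N down at 2.435 m → arm 2.435 m, τ = 169.5 × 2.435 = 412.7 N·m clockwise.
Box: 17.6 × 9.8 = 172.5 N down at 2.42 m → arm 2.42 m, τ = 172.5 × 2.42 = 417.4 N·m clockwise.
Sack of grain: 17.3 × 9.8 = 169.5 N down at 1.07 m → arm 1.07 m, τ = 169.5 × 1.07 = 181.4 N·m clockwise.
Total clockwise load moment = 1011 N·m.
The cable tension T acts at 4.87 m; only its component perpendicular to the boom, T sinθ, produces torque. sinθ = h/√(h²+d²) = 7.44/√(7.44²+4.87²) = 0.8367.
Setting net torque to zero: T × 4.87 × 0.8367 = 1011 → T = 1011 / 4.075 = 248 N.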